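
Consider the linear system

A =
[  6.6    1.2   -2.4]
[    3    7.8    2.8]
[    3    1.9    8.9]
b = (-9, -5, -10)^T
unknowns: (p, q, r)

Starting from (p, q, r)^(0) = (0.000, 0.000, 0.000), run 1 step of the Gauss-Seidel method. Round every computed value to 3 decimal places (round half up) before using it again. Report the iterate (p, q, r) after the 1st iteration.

Iteration 1:
  p = (-9 - (1.2)·0.000 - (-2.4)·0.000) / (6.6) = -1.364
  q = (-5 - (3)·-1.364 - (2.8)·0.000) / (7.8) = -0.116
  r = (-10 - (3)·-1.364 - (1.9)·-0.116) / (8.9) = -0.639

(-1.364, -0.116, -0.639)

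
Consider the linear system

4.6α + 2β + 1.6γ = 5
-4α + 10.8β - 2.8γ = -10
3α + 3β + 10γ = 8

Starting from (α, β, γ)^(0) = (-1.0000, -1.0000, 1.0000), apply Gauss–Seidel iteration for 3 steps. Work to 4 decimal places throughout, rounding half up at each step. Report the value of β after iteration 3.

-0.3747

Iteration 1:
  α = (5 - (2)·-1.0000 - (1.6)·1.0000) / (4.6) = 1.1739
  β = (-10 - (-4)·1.1739 - (-2.8)·1.0000) / (10.8) = -0.2319
  γ = (8 - (3)·1.1739 - (3)·-0.2319) / (10) = 0.5174
Iteration 2:
  α = (5 - (2)·-0.2319 - (1.6)·0.5174) / (4.6) = 1.0078
  β = (-10 - (-4)·1.0078 - (-2.8)·0.5174) / (10.8) = -0.4185
  γ = (8 - (3)·1.0078 - (3)·-0.4185) / (10) = 0.6232
Iteration 3:
  α = (5 - (2)·-0.4185 - (1.6)·0.6232) / (4.6) = 1.0521
  β = (-10 - (-4)·1.0521 - (-2.8)·0.6232) / (10.8) = -0.3747
  γ = (8 - (3)·1.0521 - (3)·-0.3747) / (10) = 0.5968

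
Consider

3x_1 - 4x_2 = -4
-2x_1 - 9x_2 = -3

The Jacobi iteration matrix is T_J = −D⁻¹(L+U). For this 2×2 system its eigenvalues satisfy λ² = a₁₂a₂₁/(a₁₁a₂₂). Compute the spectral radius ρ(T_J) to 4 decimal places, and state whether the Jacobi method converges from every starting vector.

a₁₂a₂₁/(a₁₁a₂₂) = (-4)·(-2) / ((3)·(-9)) = -0.296296
ρ = √|-0.296296| = √0.296296 = 0.5443
ρ < 1, so Jacobi converges

0.5443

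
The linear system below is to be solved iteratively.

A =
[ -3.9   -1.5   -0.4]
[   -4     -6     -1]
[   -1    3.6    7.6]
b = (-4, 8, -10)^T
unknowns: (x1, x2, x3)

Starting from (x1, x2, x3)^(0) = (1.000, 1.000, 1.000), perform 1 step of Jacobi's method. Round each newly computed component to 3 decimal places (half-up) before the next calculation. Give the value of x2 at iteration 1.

-2.167

Iteration 1:
  x1 = (-4 - (-1.5)·1.000 - (-0.4)·1.000) / (-3.9) = 0.538
  x2 = (8 - (-4)·1.000 - (-1)·1.000) / (-6) = -2.167
  x3 = (-10 - (-1)·1.000 - (3.6)·1.000) / (7.6) = -1.658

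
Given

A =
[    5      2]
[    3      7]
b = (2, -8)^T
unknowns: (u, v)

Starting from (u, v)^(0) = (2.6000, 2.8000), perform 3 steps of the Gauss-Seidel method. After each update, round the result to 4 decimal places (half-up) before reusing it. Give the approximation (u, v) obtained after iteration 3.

(0.9829, -1.5641)

Iteration 1:
  u = (2 - (2)·2.8000) / (5) = -0.7200
  v = (-8 - (3)·-0.7200) / (7) = -0.8343
Iteration 2:
  u = (2 - (2)·-0.8343) / (5) = 0.7337
  v = (-8 - (3)·0.7337) / (7) = -1.4573
Iteration 3:
  u = (2 - (2)·-1.4573) / (5) = 0.9829
  v = (-8 - (3)·0.9829) / (7) = -1.5641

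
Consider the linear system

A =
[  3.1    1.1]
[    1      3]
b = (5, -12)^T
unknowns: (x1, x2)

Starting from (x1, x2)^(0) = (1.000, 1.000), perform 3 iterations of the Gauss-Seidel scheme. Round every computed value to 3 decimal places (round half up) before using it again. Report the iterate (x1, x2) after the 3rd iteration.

(3.408, -5.136)

Iteration 1:
  x1 = (5 - (1.1)·1.000) / (3.1) = 1.258
  x2 = (-12 - (1)·1.258) / (3) = -4.419
Iteration 2:
  x1 = (5 - (1.1)·-4.419) / (3.1) = 3.181
  x2 = (-12 - (1)·3.181) / (3) = -5.060
Iteration 3:
  x1 = (5 - (1.1)·-5.060) / (3.1) = 3.408
  x2 = (-12 - (1)·3.408) / (3) = -5.136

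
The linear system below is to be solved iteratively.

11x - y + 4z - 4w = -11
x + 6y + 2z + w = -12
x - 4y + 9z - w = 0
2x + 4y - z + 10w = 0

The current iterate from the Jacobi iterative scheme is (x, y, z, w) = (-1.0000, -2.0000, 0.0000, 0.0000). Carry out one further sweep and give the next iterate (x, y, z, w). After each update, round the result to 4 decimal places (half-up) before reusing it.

(-1.1818, -1.8333, -0.7778, 1.0000)

One sweep:
  x = (-11 - (-1)·-2.0000 - (4)·0.0000 - (-4)·0.0000) / (11) = -1.1818
  y = (-12 - (1)·-1.0000 - (2)·0.0000 - (1)·0.0000) / (6) = -1.8333
  z = (0 - (1)·-1.0000 - (-4)·-2.0000 - (-1)·0.0000) / (9) = -0.7778
  w = (0 - (2)·-1.0000 - (4)·-2.0000 - (-1)·0.0000) / (10) = 1.0000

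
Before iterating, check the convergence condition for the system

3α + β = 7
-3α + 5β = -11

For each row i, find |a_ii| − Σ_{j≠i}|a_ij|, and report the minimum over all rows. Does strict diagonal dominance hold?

row 1: |3| − (1) = 2
row 2: |5| − (3) = 2
minimum over rows = 2 → strictly diagonally dominant (convergence guaranteed)

2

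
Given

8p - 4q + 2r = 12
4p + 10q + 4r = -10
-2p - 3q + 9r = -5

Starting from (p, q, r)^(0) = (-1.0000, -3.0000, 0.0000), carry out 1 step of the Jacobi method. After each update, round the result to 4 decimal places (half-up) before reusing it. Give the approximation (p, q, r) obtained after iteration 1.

Iteration 1:
  p = (12 - (-4)·-3.0000 - (2)·0.0000) / (8) = 0.0000
  q = (-10 - (4)·-1.0000 - (4)·0.0000) / (10) = -0.6000
  r = (-5 - (-2)·-1.0000 - (-3)·-3.0000) / (9) = -1.7778

(0.0000, -0.6000, -1.7778)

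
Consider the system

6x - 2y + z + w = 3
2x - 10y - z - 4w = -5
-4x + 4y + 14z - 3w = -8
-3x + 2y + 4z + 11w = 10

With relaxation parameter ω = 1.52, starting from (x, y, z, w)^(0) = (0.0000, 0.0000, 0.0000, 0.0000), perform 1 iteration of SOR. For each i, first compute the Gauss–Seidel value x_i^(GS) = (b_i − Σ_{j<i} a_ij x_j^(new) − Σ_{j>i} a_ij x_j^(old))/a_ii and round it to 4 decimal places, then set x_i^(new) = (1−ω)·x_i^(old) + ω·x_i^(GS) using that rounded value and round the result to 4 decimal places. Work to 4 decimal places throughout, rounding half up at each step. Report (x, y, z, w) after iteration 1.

(0.7600, 0.9910, -0.9688, 1.9585)

Iteration 1:
  x: GS value = (3 - (-2)·0.0000 - (1)·0.0000 - (1)·0.0000) / (6) = 0.5000;  x ← (1−ω)·0.0000 + ω·0.5000 = 0.7600
  y: GS value = (-5 - (2)·0.7600 - (-1)·0.0000 - (-4)·0.0000) / (-10) = 0.6520;  y ← (1−ω)·0.0000 + ω·0.6520 = 0.9910
  z: GS value = (-8 - (-4)·0.7600 - (4)·0.9910 - (-3)·0.0000) / (14) = -0.6374;  z ← (1−ω)·0.0000 + ω·-0.6374 = -0.9688
  w: GS value = (10 - (-3)·0.7600 - (2)·0.9910 - (4)·-0.9688) / (11) = 1.2885;  w ← (1−ω)·0.0000 + ω·1.2885 = 1.9585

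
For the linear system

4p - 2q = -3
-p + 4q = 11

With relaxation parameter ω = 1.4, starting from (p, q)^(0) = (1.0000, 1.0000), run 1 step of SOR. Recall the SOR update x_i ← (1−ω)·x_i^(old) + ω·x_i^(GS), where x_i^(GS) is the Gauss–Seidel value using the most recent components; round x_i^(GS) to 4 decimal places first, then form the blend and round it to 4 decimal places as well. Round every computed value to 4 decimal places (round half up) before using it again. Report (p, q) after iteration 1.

Iteration 1:
  p: GS value = (-3 - (-2)·1.0000) / (4) = -0.2500;  p ← (1−ω)·1.0000 + ω·-0.2500 = -0.7500
  q: GS value = (11 - (-1)·-0.7500) / (4) = 2.5625;  q ← (1−ω)·1.0000 + ω·2.5625 = 3.1875

(-0.7500, 3.1875)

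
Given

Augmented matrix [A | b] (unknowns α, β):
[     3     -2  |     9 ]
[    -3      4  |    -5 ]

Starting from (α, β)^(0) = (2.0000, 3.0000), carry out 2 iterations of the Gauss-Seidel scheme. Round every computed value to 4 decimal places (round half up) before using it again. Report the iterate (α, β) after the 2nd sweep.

Iteration 1:
  α = (9 - (-2)·3.0000) / (3) = 5.0000
  β = (-5 - (-3)·5.0000) / (4) = 2.5000
Iteration 2:
  α = (9 - (-2)·2.5000) / (3) = 4.6667
  β = (-5 - (-3)·4.6667) / (4) = 2.2500

(4.6667, 2.2500)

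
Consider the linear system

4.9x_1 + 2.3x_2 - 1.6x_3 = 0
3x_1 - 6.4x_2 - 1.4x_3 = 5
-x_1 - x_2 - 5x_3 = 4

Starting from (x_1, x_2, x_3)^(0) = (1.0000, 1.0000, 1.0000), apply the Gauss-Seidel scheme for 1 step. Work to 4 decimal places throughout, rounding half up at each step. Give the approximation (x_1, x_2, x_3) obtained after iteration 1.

(-0.1429, -1.0670, -0.5580)

Iteration 1:
  x_1 = (0 - (2.3)·1.0000 - (-1.6)·1.0000) / (4.9) = -0.1429
  x_2 = (5 - (3)·-0.1429 - (-1.4)·1.0000) / (-6.4) = -1.0670
  x_3 = (4 - (-1)·-0.1429 - (-1)·-1.0670) / (-5) = -0.5580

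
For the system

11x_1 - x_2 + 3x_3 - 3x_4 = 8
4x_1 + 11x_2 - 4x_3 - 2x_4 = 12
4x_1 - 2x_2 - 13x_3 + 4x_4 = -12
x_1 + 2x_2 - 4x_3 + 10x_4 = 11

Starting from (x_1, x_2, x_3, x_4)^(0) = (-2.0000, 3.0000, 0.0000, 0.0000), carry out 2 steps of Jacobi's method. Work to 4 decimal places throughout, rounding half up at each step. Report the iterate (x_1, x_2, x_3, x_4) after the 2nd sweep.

Iteration 1:
  x_1 = (8 - (-1)·3.0000 - (3)·0.0000 - (-3)·0.0000) / (11) = 1.0000
  x_2 = (12 - (4)·-2.0000 - (-4)·0.0000 - (-2)·0.0000) / (11) = 1.8182
  x_3 = (-12 - (4)·-2.0000 - (-2)·3.0000 - (4)·0.0000) / (-13) = -0.1538
  x_4 = (11 - (1)·-2.0000 - (2)·3.0000 - (-4)·0.0000) / (10) = 0.7000
Iteration 2:
  x_1 = (8 - (-1)·1.8182 - (3)·-0.1538 - (-3)·0.7000) / (11) = 1.1254
  x_2 = (12 - (4)·1.0000 - (-4)·-0.1538 - (-2)·0.7000) / (11) = 0.7986
  x_3 = (-12 - (4)·1.0000 - (-2)·1.8182 - (4)·0.7000) / (-13) = 1.1664
  x_4 = (11 - (1)·1.0000 - (2)·1.8182 - (-4)·-0.1538) / (10) = 0.5748

(1.1254, 0.7986, 1.1664, 0.5748)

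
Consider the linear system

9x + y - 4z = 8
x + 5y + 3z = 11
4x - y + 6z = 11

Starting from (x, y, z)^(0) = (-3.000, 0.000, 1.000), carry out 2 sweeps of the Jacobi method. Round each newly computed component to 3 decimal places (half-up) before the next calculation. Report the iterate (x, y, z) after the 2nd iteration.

Iteration 1:
  x = (8 - (1)·0.000 - (-4)·1.000) / (9) = 1.333
  y = (11 - (1)·-3.000 - (3)·1.000) / (5) = 2.200
  z = (11 - (4)·-3.000 - (-1)·0.000) / (6) = 3.833
Iteration 2:
  x = (8 - (1)·2.200 - (-4)·3.833) / (9) = 2.348
  y = (11 - (1)·1.333 - (3)·3.833) / (5) = -0.366
  z = (11 - (4)·1.333 - (-1)·2.200) / (6) = 1.311

(2.348, -0.366, 1.311)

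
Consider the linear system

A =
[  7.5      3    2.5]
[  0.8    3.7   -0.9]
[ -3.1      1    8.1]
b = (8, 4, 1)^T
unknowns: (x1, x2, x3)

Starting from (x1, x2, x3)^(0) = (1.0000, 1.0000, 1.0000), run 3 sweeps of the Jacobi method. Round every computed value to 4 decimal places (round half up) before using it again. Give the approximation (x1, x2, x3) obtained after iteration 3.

Iteration 1:
  x1 = (8 - (3)·1.0000 - (2.5)·1.0000) / (7.5) = 0.3333
  x2 = (4 - (0.8)·1.0000 - (-0.9)·1.0000) / (3.7) = 1.1081
  x3 = (1 - (-3.1)·1.0000 - (1)·1.0000) / (8.1) = 0.3827
Iteration 2:
  x1 = (8 - (3)·1.1081 - (2.5)·0.3827) / (7.5) = 0.4959
  x2 = (4 - (0.8)·0.3333 - (-0.9)·0.3827) / (3.7) = 1.1021
  x3 = (1 - (-3.1)·0.3333 - (1)·1.1081) / (8.1) = 0.1142
Iteration 3:
  x1 = (8 - (3)·1.1021 - (2.5)·0.1142) / (7.5) = 0.5878
  x2 = (4 - (0.8)·0.4959 - (-0.9)·0.1142) / (3.7) = 1.0016
  x3 = (1 - (-3.1)·0.4959 - (1)·1.1021) / (8.1) = 0.1772

(0.5878, 1.0016, 0.1772)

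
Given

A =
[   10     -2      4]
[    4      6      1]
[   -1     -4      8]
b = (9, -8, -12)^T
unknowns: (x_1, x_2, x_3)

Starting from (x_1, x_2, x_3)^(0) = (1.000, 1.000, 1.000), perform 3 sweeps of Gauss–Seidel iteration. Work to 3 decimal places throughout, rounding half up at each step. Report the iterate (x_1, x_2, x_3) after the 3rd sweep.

(1.427, -1.906, -2.275)

Iteration 1:
  x_1 = (9 - (-2)·1.000 - (4)·1.000) / (10) = 0.700
  x_2 = (-8 - (4)·0.700 - (1)·1.000) / (6) = -1.967
  x_3 = (-12 - (-1)·0.700 - (-4)·-1.967) / (8) = -2.396
Iteration 2:
  x_1 = (9 - (-2)·-1.967 - (4)·-2.396) / (10) = 1.465
  x_2 = (-8 - (4)·1.465 - (1)·-2.396) / (6) = -1.911
  x_3 = (-12 - (-1)·1.465 - (-4)·-1.911) / (8) = -2.272
Iteration 3:
  x_1 = (9 - (-2)·-1.911 - (4)·-2.272) / (10) = 1.427
  x_2 = (-8 - (4)·1.427 - (1)·-2.272) / (6) = -1.906
  x_3 = (-12 - (-1)·1.427 - (-4)·-1.906) / (8) = -2.275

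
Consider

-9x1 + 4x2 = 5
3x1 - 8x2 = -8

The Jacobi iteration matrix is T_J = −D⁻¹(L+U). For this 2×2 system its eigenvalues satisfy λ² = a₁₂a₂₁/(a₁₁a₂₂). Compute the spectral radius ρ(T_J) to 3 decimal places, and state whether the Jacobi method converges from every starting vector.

0.408

a₁₂a₂₁/(a₁₁a₂₂) = (4)·(3) / ((-9)·(-8)) = 0.166667
ρ = √|0.166667| = √0.166667 = 0.408
ρ < 1, so Jacobi converges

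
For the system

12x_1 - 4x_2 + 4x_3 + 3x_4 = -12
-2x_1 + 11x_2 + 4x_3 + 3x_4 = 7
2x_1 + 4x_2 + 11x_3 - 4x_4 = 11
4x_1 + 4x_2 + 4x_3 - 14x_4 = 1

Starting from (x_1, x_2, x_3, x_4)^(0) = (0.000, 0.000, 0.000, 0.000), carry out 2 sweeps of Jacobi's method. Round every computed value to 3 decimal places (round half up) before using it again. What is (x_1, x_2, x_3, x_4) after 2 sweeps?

(-1.104, 0.110, 0.925, 0.110)

Iteration 1:
  x_1 = (-12 - (-4)·0.000 - (4)·0.000 - (3)·0.000) / (12) = -1.000
  x_2 = (7 - (-2)·0.000 - (4)·0.000 - (3)·0.000) / (11) = 0.636
  x_3 = (11 - (2)·0.000 - (4)·0.000 - (-4)·0.000) / (11) = 1.000
  x_4 = (1 - (4)·0.000 - (4)·0.000 - (4)·0.000) / (-14) = -0.071
Iteration 2:
  x_1 = (-12 - (-4)·0.636 - (4)·1.000 - (3)·-0.071) / (12) = -1.104
  x_2 = (7 - (-2)·-1.000 - (4)·1.000 - (3)·-0.071) / (11) = 0.110
  x_3 = (11 - (2)·-1.000 - (4)·0.636 - (-4)·-0.071) / (11) = 0.925
  x_4 = (1 - (4)·-1.000 - (4)·0.636 - (4)·1.000) / (-14) = 0.110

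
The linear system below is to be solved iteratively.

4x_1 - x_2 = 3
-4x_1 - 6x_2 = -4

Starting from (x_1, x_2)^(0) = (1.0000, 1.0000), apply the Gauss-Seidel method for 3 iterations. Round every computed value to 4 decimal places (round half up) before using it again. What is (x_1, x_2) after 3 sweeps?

Iteration 1:
  x_1 = (3 - (-1)·1.0000) / (4) = 1.0000
  x_2 = (-4 - (-4)·1.0000) / (-6) = 0.0000
Iteration 2:
  x_1 = (3 - (-1)·0.0000) / (4) = 0.7500
  x_2 = (-4 - (-4)·0.7500) / (-6) = 0.1667
Iteration 3:
  x_1 = (3 - (-1)·0.1667) / (4) = 0.7917
  x_2 = (-4 - (-4)·0.7917) / (-6) = 0.1389

(0.7917, 0.1389)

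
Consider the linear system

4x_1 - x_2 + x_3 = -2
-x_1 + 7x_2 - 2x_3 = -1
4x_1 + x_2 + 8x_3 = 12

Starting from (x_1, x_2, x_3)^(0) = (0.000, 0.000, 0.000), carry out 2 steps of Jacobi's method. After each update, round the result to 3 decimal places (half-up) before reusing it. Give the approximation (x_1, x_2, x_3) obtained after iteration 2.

(-0.911, 0.214, 1.768)

Iteration 1:
  x_1 = (-2 - (-1)·0.000 - (1)·0.000) / (4) = -0.500
  x_2 = (-1 - (-1)·0.000 - (-2)·0.000) / (7) = -0.143
  x_3 = (12 - (4)·0.000 - (1)·0.000) / (8) = 1.500
Iteration 2:
  x_1 = (-2 - (-1)·-0.143 - (1)·1.500) / (4) = -0.911
  x_2 = (-1 - (-1)·-0.500 - (-2)·1.500) / (7) = 0.214
  x_3 = (12 - (4)·-0.500 - (1)·-0.143) / (8) = 1.768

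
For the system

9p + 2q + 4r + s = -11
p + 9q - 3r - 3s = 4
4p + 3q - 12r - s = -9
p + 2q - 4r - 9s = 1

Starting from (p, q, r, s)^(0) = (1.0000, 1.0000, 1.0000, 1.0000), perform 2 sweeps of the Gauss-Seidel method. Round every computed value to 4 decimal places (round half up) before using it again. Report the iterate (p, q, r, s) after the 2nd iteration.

Iteration 1:
  p = (-11 - (2)·1.0000 - (4)·1.0000 - (1)·1.0000) / (9) = -2.0000
  q = (4 - (1)·-2.0000 - (-3)·1.0000 - (-3)·1.0000) / (9) = 1.3333
  r = (-9 - (4)·-2.0000 - (3)·1.3333 - (-1)·1.0000) / (-12) = 0.3333
  s = (1 - (1)·-2.0000 - (2)·1.3333 - (-4)·0.3333) / (-9) = -0.1852
Iteration 2:
  p = (-11 - (2)·1.3333 - (4)·0.3333 - (1)·-0.1852) / (9) = -1.6461
  q = (4 - (1)·-1.6461 - (-3)·0.3333 - (-3)·-0.1852) / (9) = 0.6767
  r = (-9 - (4)·-1.6461 - (3)·0.6767 - (-1)·-0.1852) / (-12) = 0.3859
  s = (1 - (1)·-1.6461 - (2)·0.6767 - (-4)·0.3859) / (-9) = -0.3151

(-1.6461, 0.6767, 0.3859, -0.3151)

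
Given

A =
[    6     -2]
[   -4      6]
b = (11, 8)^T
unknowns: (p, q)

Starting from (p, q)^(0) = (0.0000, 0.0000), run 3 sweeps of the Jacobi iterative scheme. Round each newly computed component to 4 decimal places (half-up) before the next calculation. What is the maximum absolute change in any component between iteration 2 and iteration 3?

Iteration 1:
  p = (11 - (-2)·0.0000) / (6) = 1.8333
  q = (8 - (-4)·0.0000) / (6) = 1.3333
Iteration 2:
  p = (11 - (-2)·1.3333) / (6) = 2.2778
  q = (8 - (-4)·1.8333) / (6) = 2.5555
Iteration 3:
  p = (11 - (-2)·2.5555) / (6) = 2.6852
  q = (8 - (-4)·2.2778) / (6) = 2.8519
Change: (0.4074, 0.2964) → max |·| = 0.4074

0.4074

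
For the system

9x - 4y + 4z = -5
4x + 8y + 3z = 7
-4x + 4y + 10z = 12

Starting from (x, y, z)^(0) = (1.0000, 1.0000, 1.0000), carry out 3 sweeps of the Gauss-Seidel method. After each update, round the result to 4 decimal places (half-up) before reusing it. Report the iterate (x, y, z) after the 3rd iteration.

(-0.4525, 0.8589, 0.6754)

Iteration 1:
  x = (-5 - (-4)·1.0000 - (4)·1.0000) / (9) = -0.5556
  y = (7 - (4)·-0.5556 - (3)·1.0000) / (8) = 0.7778
  z = (12 - (-4)·-0.5556 - (4)·0.7778) / (10) = 0.6666
Iteration 2:
  x = (-5 - (-4)·0.7778 - (4)·0.6666) / (9) = -0.5061
  y = (7 - (4)·-0.5061 - (3)·0.6666) / (8) = 0.8781
  z = (12 - (-4)·-0.5061 - (4)·0.8781) / (10) = 0.6463
Iteration 3:
  x = (-5 - (-4)·0.8781 - (4)·0.6463) / (9) = -0.4525
  y = (7 - (4)·-0.4525 - (3)·0.6463) / (8) = 0.8589
  z = (12 - (-4)·-0.4525 - (4)·0.8589) / (10) = 0.6754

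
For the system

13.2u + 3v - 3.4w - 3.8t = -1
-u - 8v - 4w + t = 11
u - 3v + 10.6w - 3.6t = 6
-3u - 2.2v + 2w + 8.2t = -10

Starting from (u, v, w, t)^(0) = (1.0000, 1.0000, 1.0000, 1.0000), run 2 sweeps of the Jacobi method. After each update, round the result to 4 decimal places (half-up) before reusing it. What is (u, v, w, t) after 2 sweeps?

Iteration 1:
  u = (-1 - (3)·1.0000 - (-3.4)·1.0000 - (-3.8)·1.0000) / (13.2) = 0.2424
  v = (11 - (-1)·1.0000 - (-4)·1.0000 - (1)·1.0000) / (-8) = -1.8750
  w = (6 - (1)·1.0000 - (-3)·1.0000 - (-3.6)·1.0000) / (10.6) = 1.0943
  t = (-10 - (-3)·1.0000 - (-2.2)·1.0000 - (2)·1.0000) / (8.2) = -0.8293
Iteration 2:
  u = (-1 - (3)·-1.8750 - (-3.4)·1.0943 - (-3.8)·-0.8293) / (13.2) = 0.3935
  v = (11 - (-1)·0.2424 - (-4)·1.0943 - (1)·-0.8293) / (-8) = -2.0561
  w = (6 - (1)·0.2424 - (-3)·-1.8750 - (-3.6)·-0.8293) / (10.6) = -0.2691
  t = (-10 - (-3)·0.2424 - (-2.2)·-1.8750 - (2)·1.0943) / (8.2) = -1.9008

(0.3935, -2.0561, -0.2691, -1.9008)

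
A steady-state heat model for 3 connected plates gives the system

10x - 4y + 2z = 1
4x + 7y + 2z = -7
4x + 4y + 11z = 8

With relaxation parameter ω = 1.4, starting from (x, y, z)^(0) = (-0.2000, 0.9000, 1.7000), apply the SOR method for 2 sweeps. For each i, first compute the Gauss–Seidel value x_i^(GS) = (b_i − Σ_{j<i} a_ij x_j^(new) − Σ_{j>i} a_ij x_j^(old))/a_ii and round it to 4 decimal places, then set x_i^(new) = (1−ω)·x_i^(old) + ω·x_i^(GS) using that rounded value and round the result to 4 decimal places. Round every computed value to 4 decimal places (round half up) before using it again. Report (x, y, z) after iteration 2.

Iteration 1:
  x: GS value = (1 - (-4)·0.9000 - (2)·1.7000) / (10) = 0.1200;  x ← (1−ω)·-0.2000 + ω·0.1200 = 0.2480
  y: GS value = (-7 - (4)·0.2480 - (2)·1.7000) / (7) = -1.6274;  y ← (1−ω)·0.9000 + ω·-1.6274 = -2.6384
  z: GS value = (8 - (4)·0.2480 - (4)·-2.6384) / (11) = 1.5965;  z ← (1−ω)·1.7000 + ω·1.5965 = 1.5551
Iteration 2:
  x: GS value = (1 - (-4)·-2.6384 - (2)·1.5551) / (10) = -1.2664;  x ← (1−ω)·0.2480 + ω·-1.2664 = -1.8722
  y: GS value = (-7 - (4)·-1.8722 - (2)·1.5551) / (7) = -0.3745;  y ← (1−ω)·-2.6384 + ω·-0.3745 = 0.5311
  z: GS value = (8 - (4)·-1.8722 - (4)·0.5311) / (11) = 1.2149;  z ← (1−ω)·1.5551 + ω·1.2149 = 1.0788

(-1.8722, 0.5311, 1.0788)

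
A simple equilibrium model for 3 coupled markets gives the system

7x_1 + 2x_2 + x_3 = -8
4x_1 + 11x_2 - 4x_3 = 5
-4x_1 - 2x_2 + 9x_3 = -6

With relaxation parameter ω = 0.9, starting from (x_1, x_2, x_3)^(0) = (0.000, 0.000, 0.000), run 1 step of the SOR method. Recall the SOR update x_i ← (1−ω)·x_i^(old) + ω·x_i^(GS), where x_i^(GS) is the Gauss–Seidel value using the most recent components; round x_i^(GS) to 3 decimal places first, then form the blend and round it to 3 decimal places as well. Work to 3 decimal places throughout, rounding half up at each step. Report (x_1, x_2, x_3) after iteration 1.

(-1.029, 0.746, -0.862)

Iteration 1:
  x_1: GS value = (-8 - (2)·0.000 - (1)·0.000) / (7) = -1.143;  x_1 ← (1−ω)·0.000 + ω·-1.143 = -1.029
  x_2: GS value = (5 - (4)·-1.029 - (-4)·0.000) / (11) = 0.829;  x_2 ← (1−ω)·0.000 + ω·0.829 = 0.746
  x_3: GS value = (-6 - (-4)·-1.029 - (-2)·0.746) / (9) = -0.958;  x_3 ← (1−ω)·0.000 + ω·-0.958 = -0.862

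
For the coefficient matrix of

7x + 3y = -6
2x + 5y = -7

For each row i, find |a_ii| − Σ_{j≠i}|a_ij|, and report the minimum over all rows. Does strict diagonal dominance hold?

row 1: |7| − (3) = 4
row 2: |5| − (2) = 3
minimum over rows = 3 → strictly diagonally dominant (convergence guaranteed)

3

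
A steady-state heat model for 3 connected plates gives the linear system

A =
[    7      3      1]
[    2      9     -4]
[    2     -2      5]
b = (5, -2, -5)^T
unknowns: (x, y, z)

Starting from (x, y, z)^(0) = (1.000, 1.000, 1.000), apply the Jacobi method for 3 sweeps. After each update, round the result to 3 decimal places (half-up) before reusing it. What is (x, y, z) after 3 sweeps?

Iteration 1:
  x = (5 - (3)·1.000 - (1)·1.000) / (7) = 0.143
  y = (-2 - (2)·1.000 - (-4)·1.000) / (9) = 0.000
  z = (-5 - (2)·1.000 - (-2)·1.000) / (5) = -1.000
Iteration 2:
  x = (5 - (3)·0.000 - (1)·-1.000) / (7) = 0.857
  y = (-2 - (2)·0.143 - (-4)·-1.000) / (9) = -0.698
  z = (-5 - (2)·0.143 - (-2)·0.000) / (5) = -1.057
Iteration 3:
  x = (5 - (3)·-0.698 - (1)·-1.057) / (7) = 1.164
  y = (-2 - (2)·0.857 - (-4)·-1.057) / (9) = -0.882
  z = (-5 - (2)·0.857 - (-2)·-0.698) / (5) = -1.622

(1.164, -0.882, -1.622)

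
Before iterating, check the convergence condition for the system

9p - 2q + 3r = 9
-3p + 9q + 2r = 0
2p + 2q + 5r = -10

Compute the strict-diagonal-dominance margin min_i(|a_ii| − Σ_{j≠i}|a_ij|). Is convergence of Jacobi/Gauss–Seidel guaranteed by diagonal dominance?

1

row 1: |9| − (2+3) = 4
row 2: |9| − (3+2) = 4
row 3: |5| − (2+2) = 1
minimum over rows = 1 → strictly diagonally dominant (convergence guaranteed)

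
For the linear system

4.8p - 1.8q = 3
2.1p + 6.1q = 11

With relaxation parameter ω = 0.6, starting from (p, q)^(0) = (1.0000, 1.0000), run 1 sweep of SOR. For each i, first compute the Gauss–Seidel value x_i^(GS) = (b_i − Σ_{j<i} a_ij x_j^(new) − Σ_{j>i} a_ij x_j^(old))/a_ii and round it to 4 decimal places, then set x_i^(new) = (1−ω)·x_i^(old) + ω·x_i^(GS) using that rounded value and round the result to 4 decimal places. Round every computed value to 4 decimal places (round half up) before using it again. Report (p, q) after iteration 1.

(1.0000, 1.2754)

Iteration 1:
  p: GS value = (3 - (-1.8)·1.0000) / (4.8) = 1.0000;  p ← (1−ω)·1.0000 + ω·1.0000 = 1.0000
  q: GS value = (11 - (2.1)·1.0000) / (6.1) = 1.4590;  q ← (1−ω)·1.0000 + ω·1.4590 = 1.2754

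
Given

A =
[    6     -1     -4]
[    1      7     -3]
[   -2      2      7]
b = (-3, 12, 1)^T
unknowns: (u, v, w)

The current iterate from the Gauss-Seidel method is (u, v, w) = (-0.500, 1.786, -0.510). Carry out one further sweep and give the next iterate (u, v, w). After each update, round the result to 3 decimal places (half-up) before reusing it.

One sweep:
  u = (-3 - (-1)·1.786 - (-4)·-0.510) / (6) = -0.542
  v = (12 - (1)·-0.542 - (-3)·-0.510) / (7) = 1.573
  w = (1 - (-2)·-0.542 - (2)·1.573) / (7) = -0.461

(-0.542, 1.573, -0.461)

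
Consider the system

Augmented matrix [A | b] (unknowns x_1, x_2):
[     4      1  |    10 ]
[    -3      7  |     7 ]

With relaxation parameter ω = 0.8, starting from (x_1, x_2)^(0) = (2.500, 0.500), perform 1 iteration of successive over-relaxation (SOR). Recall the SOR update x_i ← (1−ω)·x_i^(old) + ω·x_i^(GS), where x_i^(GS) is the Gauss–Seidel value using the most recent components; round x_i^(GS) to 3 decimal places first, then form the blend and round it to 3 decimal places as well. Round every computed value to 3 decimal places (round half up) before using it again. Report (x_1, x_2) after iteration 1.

Iteration 1:
  x_1: GS value = (10 - (1)·0.500) / (4) = 2.375;  x_1 ← (1−ω)·2.500 + ω·2.375 = 2.400
  x_2: GS value = (7 - (-3)·2.400) / (7) = 2.029;  x_2 ← (1−ω)·0.500 + ω·2.029 = 1.723

(2.400, 1.723)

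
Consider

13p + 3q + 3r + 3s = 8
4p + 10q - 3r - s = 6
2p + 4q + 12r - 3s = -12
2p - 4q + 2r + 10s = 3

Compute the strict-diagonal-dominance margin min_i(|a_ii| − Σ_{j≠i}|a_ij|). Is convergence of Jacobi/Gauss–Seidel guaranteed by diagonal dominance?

row 1: |13| − (3+3+3) = 4
row 2: |10| − (4+3+1) = 2
row 3: |12| − (2+4+3) = 3
row 4: |10| − (2+4+2) = 2
minimum over rows = 2 → strictly diagonally dominant (convergence guaranteed)

2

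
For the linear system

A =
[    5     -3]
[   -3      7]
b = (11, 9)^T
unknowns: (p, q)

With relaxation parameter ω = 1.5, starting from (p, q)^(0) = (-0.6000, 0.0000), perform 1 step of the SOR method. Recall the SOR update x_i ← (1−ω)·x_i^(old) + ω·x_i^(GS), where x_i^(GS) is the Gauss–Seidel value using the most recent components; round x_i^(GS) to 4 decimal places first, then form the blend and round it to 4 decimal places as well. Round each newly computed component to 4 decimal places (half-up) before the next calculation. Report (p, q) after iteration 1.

Iteration 1:
  p: GS value = (11 - (-3)·0.0000) / (5) = 2.2000;  p ← (1−ω)·-0.6000 + ω·2.2000 = 3.6000
  q: GS value = (9 - (-3)·3.6000) / (7) = 2.8286;  q ← (1−ω)·0.0000 + ω·2.8286 = 4.2429

(3.6000, 4.2429)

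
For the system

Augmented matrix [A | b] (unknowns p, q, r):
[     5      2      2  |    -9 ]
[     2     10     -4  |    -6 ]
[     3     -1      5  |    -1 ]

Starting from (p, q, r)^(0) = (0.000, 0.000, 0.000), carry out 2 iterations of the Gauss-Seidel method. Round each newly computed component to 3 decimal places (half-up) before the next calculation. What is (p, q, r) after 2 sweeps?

(-2.037, 0.140, 1.050)

Iteration 1:
  p = (-9 - (2)·0.000 - (2)·0.000) / (5) = -1.800
  q = (-6 - (2)·-1.800 - (-4)·0.000) / (10) = -0.240
  r = (-1 - (3)·-1.800 - (-1)·-0.240) / (5) = 0.832
Iteration 2:
  p = (-9 - (2)·-0.240 - (2)·0.832) / (5) = -2.037
  q = (-6 - (2)·-2.037 - (-4)·0.832) / (10) = 0.140
  r = (-1 - (3)·-2.037 - (-1)·0.140) / (5) = 1.050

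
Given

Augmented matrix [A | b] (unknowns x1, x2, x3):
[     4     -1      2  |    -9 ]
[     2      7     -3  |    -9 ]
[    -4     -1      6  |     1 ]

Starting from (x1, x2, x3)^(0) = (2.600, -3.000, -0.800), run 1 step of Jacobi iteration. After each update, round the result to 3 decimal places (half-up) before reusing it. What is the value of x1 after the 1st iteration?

-2.600

Iteration 1:
  x1 = (-9 - (-1)·-3.000 - (2)·-0.800) / (4) = -2.600
  x2 = (-9 - (2)·2.600 - (-3)·-0.800) / (7) = -2.371
  x3 = (1 - (-4)·2.600 - (-1)·-3.000) / (6) = 1.400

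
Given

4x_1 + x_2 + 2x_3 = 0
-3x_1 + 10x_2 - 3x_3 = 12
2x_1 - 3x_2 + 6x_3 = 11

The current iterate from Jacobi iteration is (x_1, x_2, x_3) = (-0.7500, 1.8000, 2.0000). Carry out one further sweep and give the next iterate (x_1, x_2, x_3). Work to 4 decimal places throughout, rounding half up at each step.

One sweep:
  x_1 = (0 - (1)·1.8000 - (2)·2.0000) / (4) = -1.4500
  x_2 = (12 - (-3)·-0.7500 - (-3)·2.0000) / (10) = 1.5750
  x_3 = (11 - (2)·-0.7500 - (-3)·1.8000) / (6) = 2.9833

(-1.4500, 1.5750, 2.9833)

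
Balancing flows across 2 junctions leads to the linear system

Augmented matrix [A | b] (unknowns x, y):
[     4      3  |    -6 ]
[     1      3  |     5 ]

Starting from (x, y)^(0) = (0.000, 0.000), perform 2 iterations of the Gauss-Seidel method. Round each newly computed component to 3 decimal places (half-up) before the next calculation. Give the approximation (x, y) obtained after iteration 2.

(-3.125, 2.708)

Iteration 1:
  x = (-6 - (3)·0.000) / (4) = -1.500
  y = (5 - (1)·-1.500) / (3) = 2.167
Iteration 2:
  x = (-6 - (3)·2.167) / (4) = -3.125
  y = (5 - (1)·-3.125) / (3) = 2.708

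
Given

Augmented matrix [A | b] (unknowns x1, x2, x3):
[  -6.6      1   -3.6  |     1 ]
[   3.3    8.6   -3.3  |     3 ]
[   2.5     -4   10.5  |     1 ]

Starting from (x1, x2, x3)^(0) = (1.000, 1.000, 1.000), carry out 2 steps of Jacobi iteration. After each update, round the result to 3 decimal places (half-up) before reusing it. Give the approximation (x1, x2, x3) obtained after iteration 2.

Iteration 1:
  x1 = (1 - (1)·1.000 - (-3.6)·1.000) / (-6.6) = -0.545
  x2 = (3 - (3.3)·1.000 - (-3.3)·1.000) / (8.6) = 0.349
  x3 = (1 - (2.5)·1.000 - (-4)·1.000) / (10.5) = 0.238
Iteration 2:
  x1 = (1 - (1)·0.349 - (-3.6)·0.238) / (-6.6) = -0.228
  x2 = (3 - (3.3)·-0.545 - (-3.3)·0.238) / (8.6) = 0.649
  x3 = (1 - (2.5)·-0.545 - (-4)·0.349) / (10.5) = 0.358

(-0.228, 0.649, 0.358)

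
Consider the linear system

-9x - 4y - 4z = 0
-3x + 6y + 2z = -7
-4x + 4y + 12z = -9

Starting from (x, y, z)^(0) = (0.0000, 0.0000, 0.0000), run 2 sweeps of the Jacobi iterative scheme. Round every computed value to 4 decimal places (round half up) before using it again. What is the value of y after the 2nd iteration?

Iteration 1:
  x = (0 - (-4)·0.0000 - (-4)·0.0000) / (-9) = 0.0000
  y = (-7 - (-3)·0.0000 - (2)·0.0000) / (6) = -1.1667
  z = (-9 - (-4)·0.0000 - (4)·0.0000) / (12) = -0.7500
Iteration 2:
  x = (0 - (-4)·-1.1667 - (-4)·-0.7500) / (-9) = 0.8519
  y = (-7 - (-3)·0.0000 - (2)·-0.7500) / (6) = -0.9167
  z = (-9 - (-4)·0.0000 - (4)·-1.1667) / (12) = -0.3611

-0.9167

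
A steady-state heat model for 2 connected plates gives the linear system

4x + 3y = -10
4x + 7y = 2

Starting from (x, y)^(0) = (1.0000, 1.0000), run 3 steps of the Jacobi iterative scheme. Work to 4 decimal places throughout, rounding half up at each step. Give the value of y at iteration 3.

Iteration 1:
  x = (-10 - (3)·1.0000) / (4) = -3.2500
  y = (2 - (4)·1.0000) / (7) = -0.2857
Iteration 2:
  x = (-10 - (3)·-0.2857) / (4) = -2.2857
  y = (2 - (4)·-3.2500) / (7) = 2.1429
Iteration 3:
  x = (-10 - (3)·2.1429) / (4) = -4.1072
  y = (2 - (4)·-2.2857) / (7) = 1.5918

1.5918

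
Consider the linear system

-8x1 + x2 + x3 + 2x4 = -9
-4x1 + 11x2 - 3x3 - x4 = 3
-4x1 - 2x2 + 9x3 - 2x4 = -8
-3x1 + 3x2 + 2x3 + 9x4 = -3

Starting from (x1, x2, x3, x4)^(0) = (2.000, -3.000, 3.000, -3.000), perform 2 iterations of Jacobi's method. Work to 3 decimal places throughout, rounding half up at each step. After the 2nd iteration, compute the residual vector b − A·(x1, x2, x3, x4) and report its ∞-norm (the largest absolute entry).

5.986

Iteration 1:
  x1 = (-9 - (1)·-3.000 - (1)·3.000 - (2)·-3.000) / (-8) = 0.375
  x2 = (3 - (-4)·2.000 - (-3)·3.000 - (-1)·-3.000) / (11) = 1.545
  x3 = (-8 - (-4)·2.000 - (-2)·-3.000 - (-2)·-3.000) / (9) = -1.333
  x4 = (-3 - (-3)·2.000 - (3)·-3.000 - (2)·3.000) / (9) = 0.667
Iteration 2:
  x1 = (-9 - (1)·1.545 - (1)·-1.333 - (2)·0.667) / (-8) = 1.318
  x2 = (3 - (-4)·0.375 - (-3)·-1.333 - (-1)·0.667) / (11) = 0.106
  x3 = (-8 - (-4)·0.375 - (-2)·1.545 - (-2)·0.667) / (9) = -0.231
  x4 = (-3 - (-3)·0.375 - (3)·1.545 - (2)·-1.333) / (9) = -0.427
Residual b − A·x = (2.523, 5.986, -1.291, 4.941); ∞-norm = 5.986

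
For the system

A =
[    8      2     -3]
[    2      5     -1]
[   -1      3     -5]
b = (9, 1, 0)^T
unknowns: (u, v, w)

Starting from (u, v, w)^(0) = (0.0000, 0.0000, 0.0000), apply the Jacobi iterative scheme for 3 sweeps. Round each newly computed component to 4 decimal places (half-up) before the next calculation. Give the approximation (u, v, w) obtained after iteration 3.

(1.1481, -0.2510, -0.3650)

Iteration 1:
  u = (9 - (2)·0.0000 - (-3)·0.0000) / (8) = 1.1250
  v = (1 - (2)·0.0000 - (-1)·0.0000) / (5) = 0.2000
  w = (0 - (-1)·0.0000 - (3)·0.0000) / (-5) = 0.0000
Iteration 2:
  u = (9 - (2)·0.2000 - (-3)·0.0000) / (8) = 1.0750
  v = (1 - (2)·1.1250 - (-1)·0.0000) / (5) = -0.2500
  w = (0 - (-1)·1.1250 - (3)·0.2000) / (-5) = -0.1050
Iteration 3:
  u = (9 - (2)·-0.2500 - (-3)·-0.1050) / (8) = 1.1481
  v = (1 - (2)·1.0750 - (-1)·-0.1050) / (5) = -0.2510
  w = (0 - (-1)·1.0750 - (3)·-0.2500) / (-5) = -0.3650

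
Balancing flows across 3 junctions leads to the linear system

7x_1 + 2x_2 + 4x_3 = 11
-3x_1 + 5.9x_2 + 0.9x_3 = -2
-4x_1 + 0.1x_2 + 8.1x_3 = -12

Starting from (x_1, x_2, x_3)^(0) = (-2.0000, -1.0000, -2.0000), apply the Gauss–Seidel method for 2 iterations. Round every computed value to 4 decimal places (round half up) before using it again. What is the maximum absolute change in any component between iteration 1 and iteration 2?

Iteration 1:
  x_1 = (11 - (2)·-1.0000 - (4)·-2.0000) / (7) = 3.0000
  x_2 = (-2 - (-3)·3.0000 - (0.9)·-2.0000) / (5.9) = 1.4915
  x_3 = (-12 - (-4)·3.0000 - (0.1)·1.4915) / (8.1) = -0.0184
Iteration 2:
  x_1 = (11 - (2)·1.4915 - (4)·-0.0184) / (7) = 1.1558
  x_2 = (-2 - (-3)·1.1558 - (0.9)·-0.0184) / (5.9) = 0.2515
  x_3 = (-12 - (-4)·1.1558 - (0.1)·0.2515) / (8.1) = -0.9138
Change: (-1.8442, -1.2400, -0.8954) → max |·| = 1.8442

1.8442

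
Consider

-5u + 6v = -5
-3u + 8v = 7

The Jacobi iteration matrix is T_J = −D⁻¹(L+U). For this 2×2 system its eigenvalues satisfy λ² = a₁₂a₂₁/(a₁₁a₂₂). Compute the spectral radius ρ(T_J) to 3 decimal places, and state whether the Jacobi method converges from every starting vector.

0.671

a₁₂a₂₁/(a₁₁a₂₂) = (6)·(-3) / ((-5)·(8)) = 0.450000
ρ = √|0.450000| = √0.450000 = 0.671
ρ < 1, so Jacobi converges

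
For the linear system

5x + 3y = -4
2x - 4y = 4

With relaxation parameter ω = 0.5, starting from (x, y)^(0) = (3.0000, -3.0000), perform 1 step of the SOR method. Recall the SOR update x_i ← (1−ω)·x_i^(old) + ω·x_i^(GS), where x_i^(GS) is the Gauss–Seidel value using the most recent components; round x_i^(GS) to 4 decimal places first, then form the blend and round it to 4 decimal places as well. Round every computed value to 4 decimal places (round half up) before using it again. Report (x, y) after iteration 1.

(2.0000, -1.5000)

Iteration 1:
  x: GS value = (-4 - (3)·-3.0000) / (5) = 1.0000;  x ← (1−ω)·3.0000 + ω·1.0000 = 2.0000
  y: GS value = (4 - (2)·2.0000) / (-4) = 0.0000;  y ← (1−ω)·-3.0000 + ω·0.0000 = -1.5000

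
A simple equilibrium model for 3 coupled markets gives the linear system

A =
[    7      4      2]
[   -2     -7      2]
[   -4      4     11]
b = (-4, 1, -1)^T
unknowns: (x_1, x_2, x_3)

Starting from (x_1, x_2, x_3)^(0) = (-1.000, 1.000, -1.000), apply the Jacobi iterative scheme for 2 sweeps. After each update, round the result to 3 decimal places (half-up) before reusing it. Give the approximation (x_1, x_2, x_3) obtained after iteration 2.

(-0.256, -0.132, -0.351)

Iteration 1:
  x_1 = (-4 - (4)·1.000 - (2)·-1.000) / (7) = -0.857
  x_2 = (1 - (-2)·-1.000 - (2)·-1.000) / (-7) = -0.143
  x_3 = (-1 - (-4)·-1.000 - (4)·1.000) / (11) = -0.818
Iteration 2:
  x_1 = (-4 - (4)·-0.143 - (2)·-0.818) / (7) = -0.256
  x_2 = (1 - (-2)·-0.857 - (2)·-0.818) / (-7) = -0.132
  x_3 = (-1 - (-4)·-0.857 - (4)·-0.143) / (11) = -0.351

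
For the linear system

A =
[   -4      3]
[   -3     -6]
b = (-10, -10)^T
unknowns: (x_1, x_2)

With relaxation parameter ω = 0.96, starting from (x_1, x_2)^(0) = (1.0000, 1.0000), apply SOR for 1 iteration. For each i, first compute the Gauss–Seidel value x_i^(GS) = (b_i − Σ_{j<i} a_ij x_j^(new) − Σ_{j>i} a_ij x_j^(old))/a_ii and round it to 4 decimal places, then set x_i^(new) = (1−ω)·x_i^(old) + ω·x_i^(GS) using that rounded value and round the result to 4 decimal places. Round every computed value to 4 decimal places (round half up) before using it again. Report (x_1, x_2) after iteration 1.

Iteration 1:
  x_1: GS value = (-10 - (3)·1.0000) / (-4) = 3.2500;  x_1 ← (1−ω)·1.0000 + ω·3.2500 = 3.1600
  x_2: GS value = (-10 - (-3)·3.1600) / (-6) = 0.0867;  x_2 ← (1−ω)·1.0000 + ω·0.0867 = 0.1232

(3.1600, 0.1232)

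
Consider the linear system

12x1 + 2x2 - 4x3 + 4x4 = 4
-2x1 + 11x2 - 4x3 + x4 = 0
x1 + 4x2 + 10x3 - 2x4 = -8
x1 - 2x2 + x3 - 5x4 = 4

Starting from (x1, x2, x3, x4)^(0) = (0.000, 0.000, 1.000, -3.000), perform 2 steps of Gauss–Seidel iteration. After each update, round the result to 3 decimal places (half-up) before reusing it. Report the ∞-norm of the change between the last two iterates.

Iteration 1:
  x1 = (4 - (2)·0.000 - (-4)·1.000 - (4)·-3.000) / (12) = 1.667
  x2 = (0 - (-2)·1.667 - (-4)·1.000 - (1)·-3.000) / (11) = 0.939
  x3 = (-8 - (1)·1.667 - (4)·0.939 - (-2)·-3.000) / (10) = -1.942
  x4 = (4 - (1)·1.667 - (-2)·0.939 - (1)·-1.942) / (-5) = -1.231
Iteration 2:
  x1 = (4 - (2)·0.939 - (-4)·-1.942 - (4)·-1.231) / (12) = -0.060
  x2 = (0 - (-2)·-0.060 - (-4)·-1.942 - (1)·-1.231) / (11) = -0.605
  x3 = (-8 - (1)·-0.060 - (4)·-0.605 - (-2)·-1.231) / (10) = -0.798
  x4 = (4 - (1)·-0.060 - (-2)·-0.605 - (1)·-0.798) / (-5) = -0.730
Change: (-1.727, -1.544, 1.144, 0.501) → max |·| = 1.727

1.727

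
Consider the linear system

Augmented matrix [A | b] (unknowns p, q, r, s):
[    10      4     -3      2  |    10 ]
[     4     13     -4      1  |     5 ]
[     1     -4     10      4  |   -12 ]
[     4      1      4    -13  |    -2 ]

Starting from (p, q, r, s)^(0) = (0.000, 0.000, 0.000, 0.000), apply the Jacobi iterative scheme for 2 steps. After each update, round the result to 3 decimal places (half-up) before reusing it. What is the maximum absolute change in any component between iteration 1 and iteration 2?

0.689

Iteration 1:
  p = (10 - (4)·0.000 - (-3)·0.000 - (2)·0.000) / (10) = 1.000
  q = (5 - (4)·0.000 - (-4)·0.000 - (1)·0.000) / (13) = 0.385
  r = (-12 - (1)·0.000 - (-4)·0.000 - (4)·0.000) / (10) = -1.200
  s = (-2 - (4)·0.000 - (1)·0.000 - (4)·0.000) / (-13) = 0.154
Iteration 2:
  p = (10 - (4)·0.385 - (-3)·-1.200 - (2)·0.154) / (10) = 0.455
  q = (5 - (4)·1.000 - (-4)·-1.200 - (1)·0.154) / (13) = -0.304
  r = (-12 - (1)·1.000 - (-4)·0.385 - (4)·0.154) / (10) = -1.208
  s = (-2 - (4)·1.000 - (1)·0.385 - (4)·-1.200) / (-13) = 0.122
Change: (-0.545, -0.689, -0.008, -0.032) → max |·| = 0.689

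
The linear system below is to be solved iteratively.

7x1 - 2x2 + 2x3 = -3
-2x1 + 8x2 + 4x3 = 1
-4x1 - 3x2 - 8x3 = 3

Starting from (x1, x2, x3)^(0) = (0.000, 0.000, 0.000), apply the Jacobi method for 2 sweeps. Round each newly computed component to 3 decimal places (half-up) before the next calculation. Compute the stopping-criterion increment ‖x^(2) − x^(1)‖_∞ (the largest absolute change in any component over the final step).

Iteration 1:
  x1 = (-3 - (-2)·0.000 - (2)·0.000) / (7) = -0.429
  x2 = (1 - (-2)·0.000 - (4)·0.000) / (8) = 0.125
  x3 = (3 - (-4)·0.000 - (-3)·0.000) / (-8) = -0.375
Iteration 2:
  x1 = (-3 - (-2)·0.125 - (2)·-0.375) / (7) = -0.286
  x2 = (1 - (-2)·-0.429 - (4)·-0.375) / (8) = 0.205
  x3 = (3 - (-4)·-0.429 - (-3)·0.125) / (-8) = -0.207
Change: (0.143, 0.080, 0.168) → max |·| = 0.168

0.168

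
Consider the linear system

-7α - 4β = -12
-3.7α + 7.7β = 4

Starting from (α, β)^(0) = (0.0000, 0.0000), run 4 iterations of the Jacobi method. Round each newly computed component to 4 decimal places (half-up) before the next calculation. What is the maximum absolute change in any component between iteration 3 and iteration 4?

0.2262

Iteration 1:
  α = (-12 - (-4)·0.0000) / (-7) = 1.7143
  β = (4 - (-3.7)·0.0000) / (7.7) = 0.5195
Iteration 2:
  α = (-12 - (-4)·0.5195) / (-7) = 1.4174
  β = (4 - (-3.7)·1.7143) / (7.7) = 1.3432
Iteration 3:
  α = (-12 - (-4)·1.3432) / (-7) = 0.9467
  β = (4 - (-3.7)·1.4174) / (7.7) = 1.2006
Iteration 4:
  α = (-12 - (-4)·1.2006) / (-7) = 1.0282
  β = (4 - (-3.7)·0.9467) / (7.7) = 0.9744
Change: (0.0815, -0.2262) → max |·| = 0.2262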